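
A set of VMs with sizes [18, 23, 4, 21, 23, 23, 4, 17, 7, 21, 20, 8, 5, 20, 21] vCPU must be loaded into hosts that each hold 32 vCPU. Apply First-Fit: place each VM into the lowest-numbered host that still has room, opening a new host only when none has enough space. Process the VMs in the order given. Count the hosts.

Put 18 vCPU in host 1; 14 vCPU remain.
Put 23 vCPU in host 2; 9 vCPU remain.
Put 4 vCPU in host 1; 10 vCPU remain.
Put 21 vCPU in host 3; 11 vCPU remain.
Put 23 vCPU in host 4; 9 vCPU remain.
Put 23 vCPU in host 5; 9 vCPU remain.
Put 4 vCPU in host 1; 6 vCPU remain.
Put 17 vCPU in host 6; 15 vCPU remain.
Put 7 vCPU in host 2; 2 vCPU remain.
Put 21 vCPU in host 7; 11 vCPU remain.
Put 20 vCPU in host 8; 12 vCPU remain.
Put 8 vCPU in host 3; 3 vCPU remain.
Put 5 vCPU in host 1; 1 vCPU remain.
Put 20 vCPU in host 9; 12 vCPU remain.
Put 21 vCPU in host 10; 11 vCPU remain.

10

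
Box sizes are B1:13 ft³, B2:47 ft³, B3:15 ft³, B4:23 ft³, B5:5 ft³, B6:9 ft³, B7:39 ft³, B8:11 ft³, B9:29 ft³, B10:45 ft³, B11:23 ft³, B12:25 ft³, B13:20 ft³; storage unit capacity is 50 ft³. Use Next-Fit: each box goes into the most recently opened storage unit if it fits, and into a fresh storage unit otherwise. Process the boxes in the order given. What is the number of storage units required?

8

Put B1 (13 ft³) in storage unit 1; 37 ft³ remain.
Put B2 (47 ft³) in storage unit 2; 3 ft³ remain.
Put B3 (15 ft³) in storage unit 3; 35 ft³ remain.
Put B4 (23 ft³) in storage unit 3; 12 ft³ remain.
Put B5 (5 ft³) in storage unit 3; 7 ft³ remain.
Put B6 (9 ft³) in storage unit 4; 41 ft³ remain.
Put B7 (39 ft³) in storage unit 4; 2 ft³ remain.
Put B8 (11 ft³) in storage unit 5; 39 ft³ remain.
Put B9 (29 ft³) in storage unit 5; 10 ft³ remain.
Put B10 (45 ft³) in storage unit 6; 5 ft³ remain.
Put B11 (23 ft³) in storage unit 7; 27 ft³ remain.
Put B12 (25 ft³) in storage unit 7; 2 ft³ remain.
Put B13 (20 ft³) in storage unit 8; 30 ft³ remain.
Final storage units: [13] [47] [15,23,5] [9,39] [11,29] [45] [23,25] [20].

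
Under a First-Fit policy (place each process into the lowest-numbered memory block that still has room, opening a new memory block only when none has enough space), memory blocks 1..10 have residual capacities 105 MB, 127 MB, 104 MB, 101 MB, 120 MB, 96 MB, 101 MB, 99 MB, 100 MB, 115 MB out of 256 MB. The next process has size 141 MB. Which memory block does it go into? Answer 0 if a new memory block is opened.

0

No memory block has ≥ 141 MB free, so a new memory block is opened.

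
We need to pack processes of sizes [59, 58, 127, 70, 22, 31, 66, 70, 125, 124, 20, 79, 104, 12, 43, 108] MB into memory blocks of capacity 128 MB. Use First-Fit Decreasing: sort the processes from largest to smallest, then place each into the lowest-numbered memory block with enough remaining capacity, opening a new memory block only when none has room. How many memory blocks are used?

Sorted descending: 127, 125, 124, 108, 104, 79, 70, 70, 66, 59, 58, 43, 31, 22, 20, 12.
127 MB → memory block 1 (remaining 1 MB)
125 MB → memory block 2 (remaining 3 MB)
124 MB → memory block 3 (remaining 4 MB)
108 MB → memory block 4 (remaining 20 MB)
104 MB → memory block 5 (remaining 24 MB)
79 MB → memory block 6 (remaining 49 MB)
70 MB → memory block 7 (remaining 58 MB)
70 MB → memory block 8 (remaining 58 MB)
66 MB → memory block 9 (remaining 62 MB)
59 MB → memory block 9 (remaining 3 MB)
58 MB → memory block 7 (remaining 0 MB)
43 MB → memory block 6 (remaining 6 MB)
31 MB → memory block 8 (remaining 27 MB)
22 MB → memory block 5 (remaining 2 MB)
20 MB → memory block 4 (remaining 0 MB)
12 MB → memory block 8 (remaining 15 MB)
Final memory blocks: [127] [125] [124] [108,20] [104,22] [79,43] [70,58] [70,31,12] [66,59].

9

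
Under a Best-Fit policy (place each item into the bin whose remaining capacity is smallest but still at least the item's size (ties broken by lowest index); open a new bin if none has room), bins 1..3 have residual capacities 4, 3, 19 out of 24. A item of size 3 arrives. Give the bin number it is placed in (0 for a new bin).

Bins with room: bin 1 (4), bin 2 (3), bin 3 (19).
Tightest fit is bin 2 with 3 free.

2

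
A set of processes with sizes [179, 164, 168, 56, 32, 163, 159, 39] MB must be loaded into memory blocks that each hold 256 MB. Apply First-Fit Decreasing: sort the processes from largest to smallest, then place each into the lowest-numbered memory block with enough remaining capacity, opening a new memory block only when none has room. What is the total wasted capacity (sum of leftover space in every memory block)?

Sorted descending: 179, 168, 164, 163, 159, 56, 39, 32.
Put 179 MB in memory block 1; 77 MB remain.
Put 168 MB in memory block 2; 88 MB remain.
Put 164 MB in memory block 3; 92 MB remain.
Put 163 MB in memory block 4; 93 MB remain.
Put 159 MB in memory block 5; 97 MB remain.
Put 56 MB in memory block 1; 21 MB remain.
Put 39 MB in memory block 2; 49 MB remain.
Put 32 MB in memory block 2; 17 MB remain.
5 memory blocks × 256 MB = 1280 MB; used 960 MB; unused 320 MB.

320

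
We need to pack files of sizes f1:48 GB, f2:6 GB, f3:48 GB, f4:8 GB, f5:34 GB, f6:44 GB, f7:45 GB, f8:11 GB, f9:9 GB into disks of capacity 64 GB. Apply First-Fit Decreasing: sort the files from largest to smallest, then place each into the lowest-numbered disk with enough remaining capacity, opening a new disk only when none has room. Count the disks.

5

Sorted descending: 48, 48, 45, 44, 34, 11, 9, 8, 6.
Put 48 GB in disk 1; 16 GB remain.
Put 48 GB in disk 2; 16 GB remain.
Put 45 GB in disk 3; 19 GB remain.
Put 44 GB in disk 4; 20 GB remain.
Put 34 GB in disk 5; 30 GB remain.
Put 11 GB in disk 1; 5 GB remain.
Put 9 GB in disk 2; 7 GB remain.
Put 8 GB in disk 3; 11 GB remain.
Put 6 GB in disk 2; 1 GB remain.
Final disks: [48,11] [48,9,6] [45,8] [44] [34].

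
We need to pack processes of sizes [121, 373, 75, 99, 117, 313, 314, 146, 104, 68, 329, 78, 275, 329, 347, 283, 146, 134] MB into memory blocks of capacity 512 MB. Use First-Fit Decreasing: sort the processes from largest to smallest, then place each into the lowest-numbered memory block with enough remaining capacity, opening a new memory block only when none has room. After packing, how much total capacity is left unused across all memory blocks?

445

Sorted descending: 373, 347, 329, 329, 314, 313, 283, 275, 146, 146, 134, 121, 117, 104, 99, 78, 75, 68.
373 MB → memory block 1 (remaining 139 MB)
347 MB → memory block 2 (remaining 165 MB)
329 MB → memory block 3 (remaining 183 MB)
329 MB → memory block 4 (remaining 183 MB)
314 MB → memory block 5 (remaining 198 MB)
313 MB → memory block 6 (remaining 199 MB)
283 MB → memory block 7 (remaining 229 MB)
275 MB → memory block 8 (remaining 237 MB)
146 MB → memory block 2 (remaining 19 MB)
146 MB → memory block 3 (remaining 37 MB)
134 MB → memory block 1 (remaining 5 MB)
121 MB → memory block 4 (remaining 62 MB)
117 MB → memory block 5 (remaining 81 MB)
104 MB → memory block 6 (remaining 95 MB)
99 MB → memory block 7 (remaining 130 MB)
78 MB → memory block 5 (remaining 3 MB)
75 MB → memory block 6 (remaining 20 MB)
68 MB → memory block 7 (remaining 62 MB)
8 memory blocks × 512 MB = 4096 MB; used 3651 MB; unused 445 MB.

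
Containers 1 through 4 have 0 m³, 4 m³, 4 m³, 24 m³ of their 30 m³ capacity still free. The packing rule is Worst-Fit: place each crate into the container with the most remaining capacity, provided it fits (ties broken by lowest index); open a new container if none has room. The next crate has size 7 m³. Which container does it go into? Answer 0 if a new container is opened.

Containers with room: container 4 (24 m³).
Most room is container 4 with 24 m³ free.

4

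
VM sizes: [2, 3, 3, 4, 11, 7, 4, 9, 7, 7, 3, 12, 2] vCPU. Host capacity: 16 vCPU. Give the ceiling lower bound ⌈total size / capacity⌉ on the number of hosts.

Total size = 2 + 3 + 3 + 4 + 11 + 7 + 4 + 9 + 7 + 7 + 3 + 12 + 2 = 74 vCPU.
⌈74 / 16⌉ = 5.

5 hosts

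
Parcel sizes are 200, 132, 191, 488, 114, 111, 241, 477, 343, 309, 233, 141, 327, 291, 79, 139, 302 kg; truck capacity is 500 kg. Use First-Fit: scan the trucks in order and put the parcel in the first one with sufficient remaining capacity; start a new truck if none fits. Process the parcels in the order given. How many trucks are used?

Put 200 kg in truck 1; 300 kg remain.
Put 132 kg in truck 1; 168 kg remain.
Put 191 kg in truck 2; 309 kg remain.
Put 488 kg in truck 3; 12 kg remain.
Put 114 kg in truck 1; 54 kg remain.
Put 111 kg in truck 2; 198 kg remain.
Put 241 kg in truck 4; 259 kg remain.
Put 477 kg in truck 5; 23 kg remain.
Put 343 kg in truck 6; 157 kg remain.
Put 309 kg in truck 7; 191 kg remain.
Put 233 kg in truck 4; 26 kg remain.
Put 141 kg in truck 2; 57 kg remain.
Put 327 kg in truck 8; 173 kg remain.
Put 291 kg in truck 9; 209 kg remain.
Put 79 kg in truck 6; 78 kg remain.
Put 139 kg in truck 7; 52 kg remain.
Put 302 kg in truck 10; 198 kg remain.

10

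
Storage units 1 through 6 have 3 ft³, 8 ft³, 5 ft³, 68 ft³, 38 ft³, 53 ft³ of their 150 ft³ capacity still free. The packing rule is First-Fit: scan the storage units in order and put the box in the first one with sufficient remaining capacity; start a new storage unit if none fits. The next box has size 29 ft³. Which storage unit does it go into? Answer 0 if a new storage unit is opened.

4

Storage units with room: storage unit 4 (68 ft³), storage unit 5 (38 ft³), storage unit 6 (53 ft³).
The first with room is storage unit 4.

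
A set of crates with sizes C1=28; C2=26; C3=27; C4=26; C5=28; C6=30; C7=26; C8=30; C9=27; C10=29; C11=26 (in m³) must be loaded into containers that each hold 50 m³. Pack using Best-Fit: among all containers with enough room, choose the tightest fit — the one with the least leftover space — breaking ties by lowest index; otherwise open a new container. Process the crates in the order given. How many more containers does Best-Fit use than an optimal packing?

Best-Fit: [28] [26] [27] [26] [28] [30] [26] [30] [27] [29] [26] → 11 containers.
11 crates exceed 25 m³ (half the capacity), and no two of those can share a container, so at least 11 containers are needed.
So 11 is already optimal.

0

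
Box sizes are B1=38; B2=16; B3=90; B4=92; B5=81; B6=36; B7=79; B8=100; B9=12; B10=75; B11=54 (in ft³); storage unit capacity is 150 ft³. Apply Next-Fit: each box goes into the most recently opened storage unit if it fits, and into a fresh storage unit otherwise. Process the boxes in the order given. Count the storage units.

Put B1 (38 ft³) in storage unit 1; 112 ft³ remain.
Put B2 (16 ft³) in storage unit 1; 96 ft³ remain.
Put B3 (90 ft³) in storage unit 1; 6 ft³ remain.
Put B4 (92 ft³) in storage unit 2; 58 ft³ remain.
Put B5 (81 ft³) in storage unit 3; 69 ft³ remain.
Put B6 (36 ft³) in storage unit 3; 33 ft³ remain.
Put B7 (79 ft³) in storage unit 4; 71 ft³ remain.
Put B8 (100 ft³) in storage unit 5; 50 ft³ remain.
Put B9 (12 ft³) in storage unit 5; 38 ft³ remain.
Put B10 (75 ft³) in storage unit 6; 75 ft³ remain.
Put B11 (54 ft³) in storage unit 6; 21 ft³ remain.
Final storage units: [38,16,90] [92] [81,36] [79] [100,12] [75,54].

6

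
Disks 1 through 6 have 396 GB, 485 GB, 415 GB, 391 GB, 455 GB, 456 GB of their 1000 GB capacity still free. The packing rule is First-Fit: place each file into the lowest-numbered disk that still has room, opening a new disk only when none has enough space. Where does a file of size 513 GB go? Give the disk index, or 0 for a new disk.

No disk has ≥ 513 GB free, so a new disk is opened.

0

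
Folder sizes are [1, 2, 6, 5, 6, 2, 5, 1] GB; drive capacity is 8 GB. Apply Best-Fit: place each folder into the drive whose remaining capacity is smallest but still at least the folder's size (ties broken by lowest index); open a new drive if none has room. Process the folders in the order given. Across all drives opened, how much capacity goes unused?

4

drive 1: place 1 GB, 7 GB left
drive 1: place 2 GB, 5 GB left
drive 2: place 6 GB, 2 GB left
drive 1: place 5 GB, 0 GB left
drive 3: place 6 GB, 2 GB left
drive 2: place 2 GB, 0 GB left
drive 4: place 5 GB, 3 GB left
drive 3: place 1 GB, 1 GB left
4 drives × 8 GB = 32 GB; used 28 GB; unused 4 GB.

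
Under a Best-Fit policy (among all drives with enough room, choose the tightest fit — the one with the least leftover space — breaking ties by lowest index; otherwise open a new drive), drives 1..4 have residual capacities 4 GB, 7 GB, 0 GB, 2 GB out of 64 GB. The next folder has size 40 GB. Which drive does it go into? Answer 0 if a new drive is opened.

0

No drive has ≥ 40 GB free, so a new drive is opened.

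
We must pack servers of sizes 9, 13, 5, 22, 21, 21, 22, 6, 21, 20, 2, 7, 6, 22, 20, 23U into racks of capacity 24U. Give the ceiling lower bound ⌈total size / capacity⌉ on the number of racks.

Total size = 9 + 13 + 5 + 22 + 21 + 21 + 22 + 6 + 21 + 20 + 2 + 7 + 6 + 22 + 20 + 23 = 240U.
⌈240 / 24⌉ = 10.

10 racks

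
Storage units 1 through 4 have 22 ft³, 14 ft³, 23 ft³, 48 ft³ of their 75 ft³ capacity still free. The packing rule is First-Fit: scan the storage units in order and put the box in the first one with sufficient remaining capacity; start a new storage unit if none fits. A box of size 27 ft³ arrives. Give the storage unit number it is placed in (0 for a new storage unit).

Storage units with room: storage unit 4 (48 ft³).
The first with room is storage unit 4.

4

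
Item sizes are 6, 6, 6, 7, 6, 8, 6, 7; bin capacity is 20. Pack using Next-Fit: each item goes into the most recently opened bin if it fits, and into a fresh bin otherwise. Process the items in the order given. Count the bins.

Put 6 in bin 1; 14 remain.
Put 6 in bin 1; 8 remain.
Put 6 in bin 1; 2 remain.
Put 7 in bin 2; 13 remain.
Put 6 in bin 2; 7 remain.
Put 8 in bin 3; 12 remain.
Put 6 in bin 3; 6 remain.
Put 7 in bin 4; 13 remain.
Final bins: [6,6,6] [7,6] [8,6] [7].

4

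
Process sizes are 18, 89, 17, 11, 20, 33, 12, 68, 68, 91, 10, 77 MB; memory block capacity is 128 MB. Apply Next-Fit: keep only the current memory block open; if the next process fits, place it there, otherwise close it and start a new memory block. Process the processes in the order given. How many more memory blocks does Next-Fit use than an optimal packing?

Next-Fit: [18,89,17] [11,20,33,12] [68] [68] [91,10] [77] → 6 memory blocks.
Total size 514 MB; any packing needs at least ⌈514/128⌉ = 5 memory blocks.
An optimal packing achieves that bound: [91,33] [89,20,18] [77,17,12,11,10] [68] [68] → 5 memory blocks.
Excess: 6 − 5 = 1.

1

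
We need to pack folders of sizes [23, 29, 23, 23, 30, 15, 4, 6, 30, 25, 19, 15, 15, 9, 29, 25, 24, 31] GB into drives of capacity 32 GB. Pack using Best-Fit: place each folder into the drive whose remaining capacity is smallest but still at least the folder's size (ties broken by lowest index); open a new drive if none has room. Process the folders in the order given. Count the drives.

14

drive 1: place 23 GB, 9 GB left
drive 2: place 29 GB, 3 GB left
drive 3: place 23 GB, 9 GB left
drive 4: place 23 GB, 9 GB left
drive 5: place 30 GB, 2 GB left
drive 6: place 15 GB, 17 GB left
drive 1: place 4 GB, 5 GB left
drive 3: place 6 GB, 3 GB left
drive 7: place 30 GB, 2 GB left
drive 8: place 25 GB, 7 GB left
drive 9: place 19 GB, 13 GB left
drive 6: place 15 GB, 2 GB left
drive 10: place 15 GB, 17 GB left
drive 4: place 9 GB, 0 GB left
drive 11: place 29 GB, 3 GB left
drive 12: place 25 GB, 7 GB left
drive 13: place 24 GB, 8 GB left
drive 14: place 31 GB, 1 GB left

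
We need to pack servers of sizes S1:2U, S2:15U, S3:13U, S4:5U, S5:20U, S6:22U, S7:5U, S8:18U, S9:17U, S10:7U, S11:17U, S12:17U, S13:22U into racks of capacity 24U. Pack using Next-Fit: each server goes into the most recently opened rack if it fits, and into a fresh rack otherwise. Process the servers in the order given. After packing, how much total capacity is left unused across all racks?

Put S1 (2U) in rack 1; 22U remain.
Put S2 (15U) in rack 1; 7U remain.
Put S3 (13U) in rack 2; 11U remain.
Put S4 (5U) in rack 2; 6U remain.
Put S5 (20U) in rack 3; 4U remain.
Put S6 (22U) in rack 4; 2U remain.
Put S7 (5U) in rack 5; 19U remain.
Put S8 (18U) in rack 5; 1U remain.
Put S9 (17U) in rack 6; 7U remain.
Put S10 (7U) in rack 6; 0U remain.
Put S11 (17U) in rack 7; 7U remain.
Put S12 (17U) in rack 8; 7U remain.
Put S13 (22U) in rack 9; 2U remain.
9 racks × 24U = 216U; used 180U; unused 36U.

36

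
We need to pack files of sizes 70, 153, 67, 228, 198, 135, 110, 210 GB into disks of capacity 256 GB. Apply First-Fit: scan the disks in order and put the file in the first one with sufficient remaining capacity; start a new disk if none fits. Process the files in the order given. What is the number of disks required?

70 GB → disk 1 (remaining 186 GB)
153 GB → disk 1 (remaining 33 GB)
67 GB → disk 2 (remaining 189 GB)
228 GB → disk 3 (remaining 28 GB)
198 GB → disk 4 (remaining 58 GB)
135 GB → disk 2 (remaining 54 GB)
110 GB → disk 5 (remaining 146 GB)
210 GB → disk 6 (remaining 46 GB)
Final disks: [70,153] [67,135] [228] [198] [110] [210].

6 disks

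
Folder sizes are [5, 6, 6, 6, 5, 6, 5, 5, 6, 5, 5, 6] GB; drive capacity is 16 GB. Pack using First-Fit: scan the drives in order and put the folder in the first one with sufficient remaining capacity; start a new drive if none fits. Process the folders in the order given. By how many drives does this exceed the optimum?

First-Fit: [5,6,5] [6,6] [6,5,5] [6,5,5] [6] → 5 drives.
Total size 66 GB; any packing needs at least ⌈66/16⌉ = 5 drives.
So 5 is already optimal.

0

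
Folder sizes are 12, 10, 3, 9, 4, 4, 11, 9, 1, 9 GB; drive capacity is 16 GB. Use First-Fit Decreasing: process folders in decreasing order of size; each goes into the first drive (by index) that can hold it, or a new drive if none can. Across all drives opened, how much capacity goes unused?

24

Sorted descending: 12, 11, 10, 9, 9, 9, 4, 4, 3, 1.
drive 1: place 12 GB, 4 GB left
drive 2: place 11 GB, 5 GB left
drive 3: place 10 GB, 6 GB left
drive 4: place 9 GB, 7 GB left
drive 5: place 9 GB, 7 GB left
drive 6: place 9 GB, 7 GB left
drive 1: place 4 GB, 0 GB left
drive 2: place 4 GB, 1 GB left
drive 3: place 3 GB, 3 GB left
drive 2: place 1 GB, 0 GB left
6 drives × 16 GB = 96 GB; used 72 GB; unused 24 GB.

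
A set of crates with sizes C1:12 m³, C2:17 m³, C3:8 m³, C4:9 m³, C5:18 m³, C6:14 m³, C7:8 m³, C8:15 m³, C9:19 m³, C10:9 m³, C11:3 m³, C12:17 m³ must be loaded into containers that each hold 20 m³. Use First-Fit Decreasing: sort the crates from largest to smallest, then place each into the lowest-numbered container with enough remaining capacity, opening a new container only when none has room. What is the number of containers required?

9

Sorted descending: 19, 18, 17, 17, 15, 14, 12, 9, 9, 8, 8, 3.
19 m³ → container 1 (remaining 1 m³)
18 m³ → container 2 (remaining 2 m³)
17 m³ → container 3 (remaining 3 m³)
17 m³ → container 4 (remaining 3 m³)
15 m³ → container 5 (remaining 5 m³)
14 m³ → container 6 (remaining 6 m³)
12 m³ → container 7 (remaining 8 m³)
9 m³ → container 8 (remaining 11 m³)
9 m³ → container 8 (remaining 2 m³)
8 m³ → container 7 (remaining 0 m³)
8 m³ → container 9 (remaining 12 m³)
3 m³ → container 3 (remaining 0 m³)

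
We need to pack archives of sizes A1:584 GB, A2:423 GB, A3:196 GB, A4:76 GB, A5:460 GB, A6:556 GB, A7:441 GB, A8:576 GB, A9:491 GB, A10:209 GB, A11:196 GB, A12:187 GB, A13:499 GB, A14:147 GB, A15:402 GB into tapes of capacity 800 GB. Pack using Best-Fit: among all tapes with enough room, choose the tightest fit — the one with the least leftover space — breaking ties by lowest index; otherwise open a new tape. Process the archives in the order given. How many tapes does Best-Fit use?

Put A1 (584 GB) in tape 1; 216 GB remain.
Put A2 (423 GB) in tape 2; 377 GB remain.
Put A3 (196 GB) in tape 1; 20 GB remain.
Put A4 (76 GB) in tape 2; 301 GB remain.
Put A5 (460 GB) in tape 3; 340 GB remain.
Put A6 (556 GB) in tape 4; 244 GB remain.
Put A7 (441 GB) in tape 5; 359 GB remain.
Put A8 (576 GB) in tape 6; 224 GB remain.
Put A9 (491 GB) in tape 7; 309 GB remain.
Put A10 (209 GB) in tape 6; 15 GB remain.
Put A11 (196 GB) in tape 4; 48 GB remain.
Put A12 (187 GB) in tape 2; 114 GB remain.
Put A13 (499 GB) in tape 8; 301 GB remain.
Put A14 (147 GB) in tape 8; 154 GB remain.
Put A15 (402 GB) in tape 9; 398 GB remain.
Final tapes: [584,196] [423,76,187] [460] [556,196] [441] [576,209] [491] [499,147] [402].

9 tapes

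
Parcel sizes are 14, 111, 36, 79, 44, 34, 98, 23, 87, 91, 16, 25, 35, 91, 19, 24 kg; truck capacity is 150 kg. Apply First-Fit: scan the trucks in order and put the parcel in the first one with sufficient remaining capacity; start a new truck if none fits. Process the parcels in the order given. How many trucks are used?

14 kg → truck 1 (remaining 136 kg)
111 kg → truck 1 (remaining 25 kg)
36 kg → truck 2 (remaining 114 kg)
79 kg → truck 2 (remaining 35 kg)
44 kg → truck 3 (remaining 106 kg)
34 kg → truck 2 (remaining 1 kg)
98 kg → truck 3 (remaining 8 kg)
23 kg → truck 1 (remaining 2 kg)
87 kg → truck 4 (remaining 63 kg)
91 kg → truck 5 (remaining 59 kg)
16 kg → truck 4 (remaining 47 kg)
25 kg → truck 4 (remaining 22 kg)
35 kg → truck 5 (remaining 24 kg)
91 kg → truck 6 (remaining 59 kg)
19 kg → truck 4 (remaining 3 kg)
24 kg → truck 5 (remaining 0 kg)

6 trucks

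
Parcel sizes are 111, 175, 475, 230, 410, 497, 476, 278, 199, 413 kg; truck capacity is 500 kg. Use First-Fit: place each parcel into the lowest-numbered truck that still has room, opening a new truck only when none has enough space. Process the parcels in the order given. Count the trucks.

111 kg → truck 1 (remaining 389 kg)
175 kg → truck 1 (remaining 214 kg)
475 kg → truck 2 (remaining 25 kg)
230 kg → truck 3 (remaining 270 kg)
410 kg → truck 4 (remaining 90 kg)
497 kg → truck 5 (remaining 3 kg)
476 kg → truck 6 (remaining 24 kg)
278 kg → truck 7 (remaining 222 kg)
199 kg → truck 1 (remaining 15 kg)
413 kg → truck 8 (remaining 87 kg)
Final trucks: [111,175,199] [475] [230] [410] [497] [476] [278] [413].

8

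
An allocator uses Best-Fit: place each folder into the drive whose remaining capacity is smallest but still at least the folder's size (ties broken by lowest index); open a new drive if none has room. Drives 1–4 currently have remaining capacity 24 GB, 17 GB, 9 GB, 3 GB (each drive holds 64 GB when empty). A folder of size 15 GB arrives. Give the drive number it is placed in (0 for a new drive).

Drives with room: drive 1 (24 GB), drive 2 (17 GB).
Tightest fit is drive 2 with 17 GB free.

2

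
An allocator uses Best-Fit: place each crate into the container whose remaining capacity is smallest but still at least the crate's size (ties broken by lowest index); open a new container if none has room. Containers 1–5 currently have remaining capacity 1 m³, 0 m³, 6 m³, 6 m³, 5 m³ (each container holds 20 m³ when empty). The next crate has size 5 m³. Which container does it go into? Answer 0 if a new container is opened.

5

Containers with room: container 3 (6 m³), container 4 (6 m³), container 5 (5 m³).
Tightest fit is container 5 with 5 m³ free.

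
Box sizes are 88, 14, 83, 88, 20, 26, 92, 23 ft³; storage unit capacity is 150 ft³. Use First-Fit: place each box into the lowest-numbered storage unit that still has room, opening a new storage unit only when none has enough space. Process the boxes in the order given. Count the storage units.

4

storage unit 1: place 88 ft³, 62 ft³ left
storage unit 1: place 14 ft³, 48 ft³ left
storage unit 2: place 83 ft³, 67 ft³ left
storage unit 3: place 88 ft³, 62 ft³ left
storage unit 1: place 20 ft³, 28 ft³ left
storage unit 1: place 26 ft³, 2 ft³ left
storage unit 4: place 92 ft³, 58 ft³ left
storage unit 2: place 23 ft³, 44 ft³ left
Final storage units: [88,14,20,26] [83,23] [88] [92].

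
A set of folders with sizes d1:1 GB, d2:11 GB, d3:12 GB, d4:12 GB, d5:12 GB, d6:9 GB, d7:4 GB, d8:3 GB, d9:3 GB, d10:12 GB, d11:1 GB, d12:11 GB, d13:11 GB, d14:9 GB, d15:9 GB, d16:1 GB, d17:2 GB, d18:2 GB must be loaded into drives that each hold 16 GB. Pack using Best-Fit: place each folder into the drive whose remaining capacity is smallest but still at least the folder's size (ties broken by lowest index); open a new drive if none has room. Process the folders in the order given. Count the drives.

10

d1 (1 GB) → drive 1 (remaining 15 GB)
d2 (11 GB) → drive 1 (remaining 4 GB)
d3 (12 GB) → drive 2 (remaining 4 GB)
d4 (12 GB) → drive 3 (remaining 4 GB)
d5 (12 GB) → drive 4 (remaining 4 GB)
d6 (9 GB) → drive 5 (remaining 7 GB)
d7 (4 GB) → drive 1 (remaining 0 GB)
d8 (3 GB) → drive 2 (remaining 1 GB)
d9 (3 GB) → drive 3 (remaining 1 GB)
d10 (12 GB) → drive 6 (remaining 4 GB)
d11 (1 GB) → drive 2 (remaining 0 GB)
d12 (11 GB) → drive 7 (remaining 5 GB)
d13 (11 GB) → drive 8 (remaining 5 GB)
d14 (9 GB) → drive 9 (remaining 7 GB)
d15 (9 GB) → drive 10 (remaining 7 GB)
d16 (1 GB) → drive 3 (remaining 0 GB)
d17 (2 GB) → drive 4 (remaining 2 GB)
d18 (2 GB) → drive 4 (remaining 0 GB)
Final drives: [1,11,4] [12,3,1] [12,3,1] [12,2,2] [9] [12] [11] [11] [9] [9].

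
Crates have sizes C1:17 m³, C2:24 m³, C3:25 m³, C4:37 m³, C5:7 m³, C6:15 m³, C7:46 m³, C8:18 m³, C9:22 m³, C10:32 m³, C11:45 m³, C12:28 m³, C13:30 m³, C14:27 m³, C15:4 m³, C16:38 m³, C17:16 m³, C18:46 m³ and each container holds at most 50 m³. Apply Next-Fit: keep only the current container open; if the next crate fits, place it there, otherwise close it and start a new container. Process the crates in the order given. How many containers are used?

14

C1 (17 m³) → container 1 (remaining 33 m³)
C2 (24 m³) → container 1 (remaining 9 m³)
C3 (25 m³) → container 2 (remaining 25 m³)
C4 (37 m³) → container 3 (remaining 13 m³)
C5 (7 m³) → container 3 (remaining 6 m³)
C6 (15 m³) → container 4 (remaining 35 m³)
C7 (46 m³) → container 5 (remaining 4 m³)
C8 (18 m³) → container 6 (remaining 32 m³)
C9 (22 m³) → container 6 (remaining 10 m³)
C10 (32 m³) → container 7 (remaining 18 m³)
C11 (45 m³) → container 8 (remaining 5 m³)
C12 (28 m³) → container 9 (remaining 22 m³)
C13 (30 m³) → container 10 (remaining 20 m³)
C14 (27 m³) → container 11 (remaining 23 m³)
C15 (4 m³) → container 11 (remaining 19 m³)
C16 (38 m³) → container 12 (remaining 12 m³)
C17 (16 m³) → container 13 (remaining 34 m³)
C18 (46 m³) → container 14 (remaining 4 m³)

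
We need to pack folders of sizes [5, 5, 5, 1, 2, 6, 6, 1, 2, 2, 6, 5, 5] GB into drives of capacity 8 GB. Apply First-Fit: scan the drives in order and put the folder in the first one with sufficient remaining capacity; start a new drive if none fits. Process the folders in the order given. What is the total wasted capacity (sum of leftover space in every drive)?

5 GB → drive 1 (remaining 3 GB)
5 GB → drive 2 (remaining 3 GB)
5 GB → drive 3 (remaining 3 GB)
1 GB → drive 1 (remaining 2 GB)
2 GB → drive 1 (remaining 0 GB)
6 GB → drive 4 (remaining 2 GB)
6 GB → drive 5 (remaining 2 GB)
1 GB → drive 2 (remaining 2 GB)
2 GB → drive 2 (remaining 0 GB)
2 GB → drive 3 (remaining 1 GB)
6 GB → drive 6 (remaining 2 GB)
5 GB → drive 7 (remaining 3 GB)
5 GB → drive 8 (remaining 3 GB)
8 drives × 8 GB = 64 GB; used 51 GB; unused 13 GB.

13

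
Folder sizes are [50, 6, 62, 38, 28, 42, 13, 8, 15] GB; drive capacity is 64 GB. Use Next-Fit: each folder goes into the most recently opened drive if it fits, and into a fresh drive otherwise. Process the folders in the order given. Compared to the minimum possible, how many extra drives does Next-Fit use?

1

Next-Fit: [50,6] [62] [38] [28] [42,13,8] [15] → 6 drives.
Total size 262 GB; any packing needs at least ⌈262/64⌉ = 5 drives.
An optimal packing achieves that bound: [62] [50,13] [42,15,6] [38,8] [28] → 5 drives.
Excess: 6 − 5 = 1.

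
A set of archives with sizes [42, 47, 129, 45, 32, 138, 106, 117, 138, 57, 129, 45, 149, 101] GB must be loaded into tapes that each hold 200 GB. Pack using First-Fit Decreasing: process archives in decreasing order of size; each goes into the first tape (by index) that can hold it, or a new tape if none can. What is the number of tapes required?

8 tapes

Sorted descending: 149, 138, 138, 129, 129, 117, 106, 101, 57, 47, 45, 45, 42, 32.
tape 1: place 149 GB, 51 GB left
tape 2: place 138 GB, 62 GB left
tape 3: place 138 GB, 62 GB left
tape 4: place 129 GB, 71 GB left
tape 5: place 129 GB, 71 GB left
tape 6: place 117 GB, 83 GB left
tape 7: place 106 GB, 94 GB left
tape 8: place 101 GB, 99 GB left
tape 2: place 57 GB, 5 GB left
tape 1: place 47 GB, 4 GB left
tape 3: place 45 GB, 17 GB left
tape 4: place 45 GB, 26 GB left
tape 5: place 42 GB, 29 GB left
tape 6: place 32 GB, 51 GB left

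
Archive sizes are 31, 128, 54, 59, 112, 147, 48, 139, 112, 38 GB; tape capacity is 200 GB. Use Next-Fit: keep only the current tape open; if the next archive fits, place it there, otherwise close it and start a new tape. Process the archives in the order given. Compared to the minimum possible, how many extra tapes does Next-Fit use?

1

Next-Fit: [31,128] [54,59] [112] [147,48] [139] [112,38] → 6 tapes.
Total size 868 GB; any packing needs at least ⌈868/200⌉ = 5 tapes.
An optimal packing achieves that bound: [147,48] [139,59] [128,54] [112,38,31] [112] → 5 tapes.
Excess: 6 − 5 = 1.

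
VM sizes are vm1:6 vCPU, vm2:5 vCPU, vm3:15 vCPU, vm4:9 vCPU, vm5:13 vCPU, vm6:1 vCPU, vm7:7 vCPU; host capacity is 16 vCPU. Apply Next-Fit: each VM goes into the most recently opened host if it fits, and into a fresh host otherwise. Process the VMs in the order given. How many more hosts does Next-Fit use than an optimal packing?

1

Next-Fit: [6,5] [15] [9] [13,1] [7] → 5 hosts.
Total size 56 vCPU; any packing needs at least ⌈56/16⌉ = 4 hosts.
An optimal packing achieves that bound: [15,1] [13] [9,7] [6,5] → 4 hosts.
Excess: 5 − 4 = 1.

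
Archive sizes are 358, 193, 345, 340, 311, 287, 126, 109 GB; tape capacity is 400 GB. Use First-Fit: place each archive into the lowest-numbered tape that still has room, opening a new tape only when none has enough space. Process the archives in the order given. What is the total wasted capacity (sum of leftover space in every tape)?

331

358 GB → tape 1 (remaining 42 GB)
193 GB → tape 2 (remaining 207 GB)
345 GB → tape 3 (remaining 55 GB)
340 GB → tape 4 (remaining 60 GB)
311 GB → tape 5 (remaining 89 GB)
287 GB → tape 6 (remaining 113 GB)
126 GB → tape 2 (remaining 81 GB)
109 GB → tape 6 (remaining 4 GB)
6 tapes × 400 GB = 2400 GB; used 2069 GB; unused 331 GB.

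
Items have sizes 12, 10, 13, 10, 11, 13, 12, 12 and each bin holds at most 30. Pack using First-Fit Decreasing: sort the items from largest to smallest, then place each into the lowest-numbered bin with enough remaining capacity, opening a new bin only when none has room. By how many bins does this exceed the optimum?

0

First-Fit Decreasing: [13,13] [12,12] [12,11] [10,10] → 4 bins.
Total size 93; any packing needs at least ⌈93/30⌉ = 4 bins.
So 4 is already optimal.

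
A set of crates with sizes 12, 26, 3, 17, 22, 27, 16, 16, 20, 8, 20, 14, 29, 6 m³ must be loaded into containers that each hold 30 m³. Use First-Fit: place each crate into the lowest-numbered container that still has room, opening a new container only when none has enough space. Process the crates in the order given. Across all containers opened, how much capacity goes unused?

64

12 m³ → container 1 (remaining 18 m³)
26 m³ → container 2 (remaining 4 m³)
3 m³ → container 1 (remaining 15 m³)
17 m³ → container 3 (remaining 13 m³)
22 m³ → container 4 (remaining 8 m³)
27 m³ → container 5 (remaining 3 m³)
16 m³ → container 6 (remaining 14 m³)
16 m³ → container 7 (remaining 14 m³)
20 m³ → container 8 (remaining 10 m³)
8 m³ → container 1 (remaining 7 m³)
20 m³ → container 9 (remaining 10 m³)
14 m³ → container 6 (remaining 0 m³)
29 m³ → container 10 (remaining 1 m³)
6 m³ → container 1 (remaining 1 m³)
10 containers × 30 m³ = 300 m³; used 236 m³; unused 64 m³.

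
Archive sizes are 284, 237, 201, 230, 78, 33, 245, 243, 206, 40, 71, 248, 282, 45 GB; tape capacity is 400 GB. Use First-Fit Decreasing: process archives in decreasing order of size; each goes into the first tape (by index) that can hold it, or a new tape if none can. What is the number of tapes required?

Sorted descending: 284, 282, 248, 245, 243, 237, 230, 206, 201, 78, 71, 45, 40, 33.
284 GB → tape 1 (remaining 116 GB)
282 GB → tape 2 (remaining 118 GB)
248 GB → tape 3 (remaining 152 GB)
245 GB → tape 4 (remaining 155 GB)
243 GB → tape 5 (remaining 157 GB)
237 GB → tape 6 (remaining 163 GB)
230 GB → tape 7 (remaining 170 GB)
206 GB → tape 8 (remaining 194 GB)
201 GB → tape 9 (remaining 199 GB)
78 GB → tape 1 (remaining 38 GB)
71 GB → tape 2 (remaining 47 GB)
45 GB → tape 2 (remaining 2 GB)
40 GB → tape 3 (remaining 112 GB)
33 GB → tape 1 (remaining 5 GB)

9 tapes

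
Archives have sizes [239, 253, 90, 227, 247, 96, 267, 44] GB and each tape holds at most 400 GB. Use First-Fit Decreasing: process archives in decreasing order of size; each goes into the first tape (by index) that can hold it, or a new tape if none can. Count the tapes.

5

Sorted descending: 267, 253, 247, 239, 227, 96, 90, 44.
tape 1: place 267 GB, 133 GB left
tape 2: place 253 GB, 147 GB left
tape 3: place 247 GB, 153 GB left
tape 4: place 239 GB, 161 GB left
tape 5: place 227 GB, 173 GB left
tape 1: place 96 GB, 37 GB left
tape 2: place 90 GB, 57 GB left
tape 2: place 44 GB, 13 GB left
Final tapes: [267,96] [253,90,44] [247] [239] [227].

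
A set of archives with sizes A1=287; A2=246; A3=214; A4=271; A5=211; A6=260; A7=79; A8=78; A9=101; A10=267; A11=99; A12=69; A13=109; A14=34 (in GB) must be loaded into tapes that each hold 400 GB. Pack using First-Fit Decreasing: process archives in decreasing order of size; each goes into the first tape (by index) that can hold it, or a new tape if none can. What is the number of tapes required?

Sorted descending: 287, 271, 267, 260, 246, 214, 211, 109, 101, 99, 79, 78, 69, 34.
tape 1: place 287 GB, 113 GB left
tape 2: place 271 GB, 129 GB left
tape 3: place 267 GB, 133 GB left
tape 4: place 260 GB, 140 GB left
tape 5: place 246 GB, 154 GB left
tape 6: place 214 GB, 186 GB left
tape 7: place 211 GB, 189 GB left
tape 1: place 109 GB, 4 GB left
tape 2: place 101 GB, 28 GB left
tape 3: place 99 GB, 34 GB left
tape 4: place 79 GB, 61 GB left
tape 5: place 78 GB, 76 GB left
tape 5: place 69 GB, 7 GB left
tape 3: place 34 GB, 0 GB left
Final tapes: [287,109] [271,101] [267,99,34] [260,79] [246,78,69] [214] [211].

7 tapes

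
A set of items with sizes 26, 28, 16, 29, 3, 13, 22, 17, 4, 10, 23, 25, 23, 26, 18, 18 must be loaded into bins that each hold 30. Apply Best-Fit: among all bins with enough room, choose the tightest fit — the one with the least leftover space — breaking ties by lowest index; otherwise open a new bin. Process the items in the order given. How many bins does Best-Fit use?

26 → bin 1 (remaining 4)
28 → bin 2 (remaining 2)
16 → bin 3 (remaining 14)
29 → bin 4 (remaining 1)
3 → bin 1 (remaining 1)
13 → bin 3 (remaining 1)
22 → bin 5 (remaining 8)
17 → bin 6 (remaining 13)
4 → bin 5 (remaining 4)
10 → bin 6 (remaining 3)
23 → bin 7 (remaining 7)
25 → bin 8 (remaining 5)
23 → bin 9 (remaining 7)
26 → bin 10 (remaining 4)
18 → bin 11 (remaining 12)
18 → bin 12 (remaining 12)

12 bins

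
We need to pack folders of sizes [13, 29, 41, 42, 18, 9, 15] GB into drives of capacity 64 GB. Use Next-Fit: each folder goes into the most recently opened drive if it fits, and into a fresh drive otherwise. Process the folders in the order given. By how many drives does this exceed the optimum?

1

Next-Fit: [13,29] [41] [42,18] [9,15] → 4 drives.
Total size 167 GB; any packing needs at least ⌈167/64⌉ = 3 drives.
An optimal packing achieves that bound: [42,18] [41,15] [29,13,9] → 3 drives.
Excess: 4 − 3 = 1.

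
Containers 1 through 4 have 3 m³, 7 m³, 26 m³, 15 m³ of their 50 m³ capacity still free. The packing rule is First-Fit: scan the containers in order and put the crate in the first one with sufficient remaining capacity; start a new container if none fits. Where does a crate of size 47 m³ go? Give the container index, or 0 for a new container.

No container has ≥ 47 m³ free, so a new container is opened.

0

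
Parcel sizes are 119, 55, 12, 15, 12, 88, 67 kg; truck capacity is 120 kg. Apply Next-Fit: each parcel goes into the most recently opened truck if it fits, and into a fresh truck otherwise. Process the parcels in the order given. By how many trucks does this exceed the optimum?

0

Next-Fit: [119] [55,12,15,12] [88] [67] → 4 trucks.
Total size 368 kg; any packing needs at least ⌈368/120⌉ = 4 trucks.
So 4 is already optimal.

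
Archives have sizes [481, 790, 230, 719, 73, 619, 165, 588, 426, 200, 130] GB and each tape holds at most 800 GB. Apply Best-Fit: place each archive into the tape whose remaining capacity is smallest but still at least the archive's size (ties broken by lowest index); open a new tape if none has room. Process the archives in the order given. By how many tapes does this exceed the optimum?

Best-Fit: [481,230] [790] [719,73] [619,165] [588,200] [426,130] → 6 tapes.
Total size 4421 GB; any packing needs at least ⌈4421/800⌉ = 6 tapes.
So 6 is already optimal.

0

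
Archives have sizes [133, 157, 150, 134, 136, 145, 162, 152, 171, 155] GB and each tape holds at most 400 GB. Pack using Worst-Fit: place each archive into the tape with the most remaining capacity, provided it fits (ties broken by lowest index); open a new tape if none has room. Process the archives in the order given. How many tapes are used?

5

133 GB → tape 1 (remaining 267 GB)
157 GB → tape 1 (remaining 110 GB)
150 GB → tape 2 (remaining 250 GB)
134 GB → tape 2 (remaining 116 GB)
136 GB → tape 3 (remaining 264 GB)
145 GB → tape 3 (remaining 119 GB)
162 GB → tape 4 (remaining 238 GB)
152 GB → tape 4 (remaining 86 GB)
171 GB → tape 5 (remaining 229 GB)
155 GB → tape 5 (remaining 74 GB)
Final tapes: [133,157] [150,134] [136,145] [162,152] [171,155].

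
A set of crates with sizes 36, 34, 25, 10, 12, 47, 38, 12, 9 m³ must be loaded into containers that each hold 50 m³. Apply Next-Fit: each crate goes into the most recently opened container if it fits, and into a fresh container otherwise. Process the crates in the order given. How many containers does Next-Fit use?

Put 36 m³ in container 1; 14 m³ remain.
Put 34 m³ in container 2; 16 m³ remain.
Put 25 m³ in container 3; 25 m³ remain.
Put 10 m³ in container 3; 15 m³ remain.
Put 12 m³ in container 3; 3 m³ remain.
Put 47 m³ in container 4; 3 m³ remain.
Put 38 m³ in container 5; 12 m³ remain.
Put 12 m³ in container 5; 0 m³ remain.
Put 9 m³ in container 6; 41 m³ remain.
Final containers: [36] [34] [25,10,12] [47] [38,12] [9].

6 containers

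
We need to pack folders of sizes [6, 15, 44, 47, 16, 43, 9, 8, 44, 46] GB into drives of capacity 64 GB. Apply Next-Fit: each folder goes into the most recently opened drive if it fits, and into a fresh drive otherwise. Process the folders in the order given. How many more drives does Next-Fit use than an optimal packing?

1

Next-Fit: [6,15] [44] [47,16] [43,9,8] [44] [46] → 6 drives.
Total size 278 GB; any packing needs at least ⌈278/64⌉ = 5 drives.
An optimal packing achieves that bound: [47,16] [46,15] [44,9,8] [44,6] [43] → 5 drives.
Excess: 6 − 5 = 1.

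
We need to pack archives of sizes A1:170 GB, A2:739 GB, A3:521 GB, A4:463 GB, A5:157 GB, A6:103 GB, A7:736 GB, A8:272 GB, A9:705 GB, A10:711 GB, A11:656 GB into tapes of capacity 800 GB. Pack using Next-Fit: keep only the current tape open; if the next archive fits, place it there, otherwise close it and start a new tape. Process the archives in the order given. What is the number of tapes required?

9

tape 1: place A1 (170 GB), 630 GB left
tape 2: place A2 (739 GB), 61 GB left
tape 3: place A3 (521 GB), 279 GB left
tape 4: place A4 (463 GB), 337 GB left
tape 4: place A5 (157 GB), 180 GB left
tape 4: place A6 (103 GB), 77 GB left
tape 5: place A7 (736 GB), 64 GB left
tape 6: place A8 (272 GB), 528 GB left
tape 7: place A9 (705 GB), 95 GB left
tape 8: place A10 (711 GB), 89 GB left
tape 9: place A11 (656 GB), 144 GB left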